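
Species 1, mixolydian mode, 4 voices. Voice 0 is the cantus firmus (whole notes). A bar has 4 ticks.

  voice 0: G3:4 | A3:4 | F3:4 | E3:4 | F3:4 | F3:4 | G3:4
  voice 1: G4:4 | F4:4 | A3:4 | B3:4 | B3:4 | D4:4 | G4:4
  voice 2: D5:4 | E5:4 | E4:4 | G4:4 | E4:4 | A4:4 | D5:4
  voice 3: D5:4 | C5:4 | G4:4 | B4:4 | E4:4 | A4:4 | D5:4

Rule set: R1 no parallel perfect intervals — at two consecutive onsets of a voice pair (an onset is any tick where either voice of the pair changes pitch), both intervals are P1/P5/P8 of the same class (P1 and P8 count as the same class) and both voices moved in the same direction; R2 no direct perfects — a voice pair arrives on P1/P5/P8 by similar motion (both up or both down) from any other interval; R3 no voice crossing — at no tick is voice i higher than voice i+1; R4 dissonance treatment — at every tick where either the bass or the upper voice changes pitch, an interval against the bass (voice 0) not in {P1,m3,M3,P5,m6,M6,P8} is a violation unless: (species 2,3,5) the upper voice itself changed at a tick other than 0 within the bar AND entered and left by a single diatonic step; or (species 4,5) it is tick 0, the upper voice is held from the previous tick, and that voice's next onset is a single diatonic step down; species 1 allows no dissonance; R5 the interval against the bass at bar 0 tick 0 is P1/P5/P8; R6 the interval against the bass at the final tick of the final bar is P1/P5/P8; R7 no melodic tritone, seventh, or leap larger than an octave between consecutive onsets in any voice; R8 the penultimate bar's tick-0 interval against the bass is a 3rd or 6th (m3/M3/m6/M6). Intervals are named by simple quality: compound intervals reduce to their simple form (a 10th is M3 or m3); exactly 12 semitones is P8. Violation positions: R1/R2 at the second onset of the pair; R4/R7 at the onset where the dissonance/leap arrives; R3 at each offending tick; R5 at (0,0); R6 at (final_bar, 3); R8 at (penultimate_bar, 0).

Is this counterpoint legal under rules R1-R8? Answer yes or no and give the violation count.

bar 0: v0=G3 v1=G4 v2=D5 v3=D5 (P5)
bar 1: v0=A3 v1=F4 v2=E5 v3=C5 (m3)
bar 2: v0=F3 v1=A3 v2=E4 v3=G4 (M2)
bar 3: v0=E3 v1=B3 v2=G4 v3=B4 (P5)
bar 4: v0=F3 v1=B3 v2=E4 v3=E4 (M7)
bar 5: v0=F3 v1=D4 v2=A4 v3=A4 (M3)
bar 6: v0=G3 v1=G4 v2=D5 v3=D5 (P5)
  R1 @ bar1.0: G3/D5 P5 -> A3/E5 P5 similar
  R1 @ bar1.0: G4/D5 P5 -> F4/C5 P5 similar
  R3 @ bar1.0: E5 above C5
  R3 @ bar1.1: E5 above C5
  R3 @ bar1.2: E5 above C5
  R3 @ bar1.3: E5 above C5
  R2 @ bar2.0: F4/E5 M7 -> A3/E4 P5 similar
  R4 @ bar2.0: F3/E4 M7 untreated
  R4 @ bar2.0: F3/G4 M2 untreated
  R2 @ bar3.0: A3/G4 m7 -> B3/B4 P8 similar
  R2 @ bar4.0: G4/B4 M3 -> E4/E4 P1 similar
  R4 @ bar4.0: F3/B3 TT untreated
  R4 @ bar4.0: F3/E4 M7 untreated
  R4 @ bar4.0: F3/E4 M7 untreated
  R1 @ bar5.0: E4/E4 P1 -> A4/A4 P1 similar
  R2 @ bar5.0: B3/E4 P4 -> D4/A4 P5 similar
  R2 @ bar5.0: B3/E4 P4 -> D4/A4 P5 similar
  R1 @ bar6.0: D4/A4 P5 -> G4/D5 P5 similar
  R1 @ bar6.0: D4/A4 P5 -> G4/D5 P5 similar
  R1 @ bar6.0: A4/A4 P1 -> D5/D5 P1 similar
  R2 @ bar6.0: F3/D4 M6 -> G3/G4 P8 similar
  R2 @ bar6.0: F3/A4 M3 -> G3/D5 P5 similar
  R2 @ bar6.0: F3/A4 M3 -> G3/D5 P5 similar

No (23 violations)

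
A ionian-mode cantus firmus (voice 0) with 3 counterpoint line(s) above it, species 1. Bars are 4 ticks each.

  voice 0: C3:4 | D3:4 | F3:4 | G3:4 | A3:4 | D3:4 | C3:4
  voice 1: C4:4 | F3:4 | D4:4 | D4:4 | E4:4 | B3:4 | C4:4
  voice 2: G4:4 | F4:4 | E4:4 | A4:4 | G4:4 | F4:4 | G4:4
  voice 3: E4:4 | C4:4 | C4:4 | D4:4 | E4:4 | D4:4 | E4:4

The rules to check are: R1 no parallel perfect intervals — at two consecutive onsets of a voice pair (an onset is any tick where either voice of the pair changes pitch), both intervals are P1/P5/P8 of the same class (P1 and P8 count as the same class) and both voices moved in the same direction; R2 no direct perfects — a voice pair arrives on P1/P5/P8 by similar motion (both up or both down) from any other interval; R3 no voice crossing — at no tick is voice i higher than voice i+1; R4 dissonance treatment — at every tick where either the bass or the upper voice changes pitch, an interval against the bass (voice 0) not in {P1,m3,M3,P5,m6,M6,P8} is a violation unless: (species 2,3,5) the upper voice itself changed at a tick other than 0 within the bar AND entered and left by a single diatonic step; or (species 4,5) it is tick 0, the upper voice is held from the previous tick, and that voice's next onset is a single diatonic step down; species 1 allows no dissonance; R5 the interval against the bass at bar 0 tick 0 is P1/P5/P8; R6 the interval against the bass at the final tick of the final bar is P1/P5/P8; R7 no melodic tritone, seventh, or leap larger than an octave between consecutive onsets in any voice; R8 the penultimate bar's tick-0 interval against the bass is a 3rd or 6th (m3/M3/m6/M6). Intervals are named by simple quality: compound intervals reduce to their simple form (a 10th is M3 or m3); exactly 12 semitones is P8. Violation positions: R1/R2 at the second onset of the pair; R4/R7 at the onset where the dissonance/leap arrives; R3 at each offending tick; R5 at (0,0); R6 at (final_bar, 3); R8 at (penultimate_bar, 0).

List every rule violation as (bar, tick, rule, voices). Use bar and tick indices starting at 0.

(0, 0, R3, (2, 3))
(0, 0, R5, (0, 3))
(0, 1, R3, (2, 3))
(0, 2, R3, (2, 3))
(0, 3, R3, (2, 3))
(1, 0, R2, (1, 2))
(1, 0, R2, (1, 3))
(1, 0, R3, (2, 3))
(1, 0, R4, (0, 3))
(1, 1, R3, (2, 3))
(1, 2, R3, (2, 3))
(1, 3, R3, (2, 3))
(2, 0, R3, (2, 3))
(2, 0, R4, (0, 2))
(2, 1, R3, (2, 3))
(2, 2, R3, (2, 3))
(2, 3, R3, (2, 3))
(3, 0, R1, (0, 3))
(3, 0, R2, (2, 3))
(3, 0, R3, (2, 3))
(3, 0, R4, (0, 2))
(3, 1, R3, (2, 3))
(3, 2, R3, (2, 3))
(3, 3, R3, (2, 3))
(4, 0, R1, (0, 1))
(4, 0, R1, (0, 3))
(4, 0, R1, (1, 3))
(4, 0, R3, (2, 3))
(4, 0, R4, (0, 2))
(4, 1, R3, (2, 3))
(4, 2, R3, (2, 3))
(4, 3, R3, (2, 3))
(5, 0, R2, (0, 3))
(5, 0, R3, (2, 3))
(5, 0, R8, (0, 3))
(5, 1, R3, (2, 3))
(5, 2, R3, (2, 3))
(5, 3, R3, (2, 3))
(6, 0, R2, (1, 2))
(6, 0, R3, (2, 3))
(6, 1, R3, (2, 3))
(6, 2, R3, (2, 3))
(6, 3, R3, (2, 3))
(6, 3, R6, (0, 3))

bar 0: v0=C3 v1=C4 v2=G4 v3=E4 downbeat M3
bar 1: v0=D3 v1=F3 v2=F4 v3=C4 downbeat m7
bar 2: v0=F3 v1=D4 v2=E4 v3=C4 downbeat P5
bar 3: v0=G3 v1=D4 v2=A4 v3=D4 downbeat P5
bar 4: v0=A3 v1=E4 v2=G4 v3=E4 downbeat P5
bar 5: v0=D3 v1=B3 v2=F4 v3=D4 downbeat P8
bar 6: v0=C3 v1=C4 v2=G4 v3=E4 downbeat M3
  -> R3 @ bar 0 tick 0 v(2, 3): G4 above E4
  -> R5 @ bar 0 tick 0 v(0, 3): opens on M3
  -> R3 @ bar 0 tick 1 v(2, 3): G4 above E4
  -> R3 @ bar 0 tick 2 v(2, 3): G4 above E4
  -> R3 @ bar 0 tick 3 v(2, 3): G4 above E4
  -> R2 @ bar 1 tick 0 v(1, 2): C4/G4 P5 -> F3/F4 P8 similar
  -> R2 @ bar 1 tick 0 v(1, 3): C4/E4 M3 -> F3/C4 P5 similar
  -> R3 @ bar 1 tick 0 v(2, 3): F4 above C4
  -> R4 @ bar 1 tick 0 v(0, 3): D3/C4 m7 untreated
  -> R3 @ bar 1 tick 1 v(2, 3): F4 above C4
  -> R3 @ bar 1 tick 2 v(2, 3): F4 above C4
  -> R3 @ bar 1 tick 3 v(2, 3): F4 above C4
  -> R3 @ bar 2 tick 0 v(2, 3): E4 above C4
  -> R4 @ bar 2 tick 0 v(0, 2): F3/E4 M7 untreated
  -> R3 @ bar 2 tick 1 v(2, 3): E4 above C4
  -> R3 @ bar 2 tick 2 v(2, 3): E4 above C4
  -> R3 @ bar 2 tick 3 v(2, 3): E4 above C4
  -> R1 @ bar 3 tick 0 v(0, 3): F3/C4 P5 -> G3/D4 P5 similar
  -> R2 @ bar 3 tick 0 v(2, 3): E4/C4 M3 -> A4/D4 P5 similar
  -> R3 @ bar 3 tick 0 v(2, 3): A4 above D4
  -> R4 @ bar 3 tick 0 v(0, 2): G3/A4 M2 untreated
  -> R3 @ bar 3 tick 1 v(2, 3): A4 above D4
  -> R3 @ bar 3 tick 2 v(2, 3): A4 above D4
  -> R3 @ bar 3 tick 3 v(2, 3): A4 above D4
  -> R1 @ bar 4 tick 0 v(0, 1): G3/D4 P5 -> A3/E4 P5 similar
  -> R1 @ bar 4 tick 0 v(0, 3): G3/D4 P5 -> A3/E4 P5 similar
  -> R1 @ bar 4 tick 0 v(1, 3): D4/D4 P1 -> E4/E4 P1 similar
  -> R3 @ bar 4 tick 0 v(2, 3): G4 above E4
  -> R4 @ bar 4 tick 0 v(0, 2): A3/G4 m7 untreated
  -> R3 @ bar 4 tick 1 v(2, 3): G4 above E4
  -> R3 @ bar 4 tick 2 v(2, 3): G4 above E4
  -> R3 @ bar 4 tick 3 v(2, 3): G4 above E4
  -> R2 @ bar 5 tick 0 v(0, 3): A3/E4 P5 -> D3/D4 P8 similar
  -> R3 @ bar 5 tick 0 v(2, 3): F4 above D4
  -> R8 @ bar 5 tick 0 v(0, 3): penult P8 not 3rd/6th
  -> R3 @ bar 5 tick 1 v(2, 3): F4 above D4
  -> R3 @ bar 5 tick 2 v(2, 3): F4 above D4
  -> R3 @ bar 5 tick 3 v(2, 3): F4 above D4
  -> R2 @ bar 6 tick 0 v(1, 2): B3/F4 TT -> C4/G4 P5 similar
  -> R3 @ bar 6 tick 0 v(2, 3): G4 above E4
  -> R3 @ bar 6 tick 1 v(2, 3): G4 above E4
  -> R3 @ bar 6 tick 2 v(2, 3): G4 above E4
  -> R3 @ bar 6 tick 3 v(2, 3): G4 above E4
  -> R6 @ bar 6 tick 3 v(0, 3): closes on M3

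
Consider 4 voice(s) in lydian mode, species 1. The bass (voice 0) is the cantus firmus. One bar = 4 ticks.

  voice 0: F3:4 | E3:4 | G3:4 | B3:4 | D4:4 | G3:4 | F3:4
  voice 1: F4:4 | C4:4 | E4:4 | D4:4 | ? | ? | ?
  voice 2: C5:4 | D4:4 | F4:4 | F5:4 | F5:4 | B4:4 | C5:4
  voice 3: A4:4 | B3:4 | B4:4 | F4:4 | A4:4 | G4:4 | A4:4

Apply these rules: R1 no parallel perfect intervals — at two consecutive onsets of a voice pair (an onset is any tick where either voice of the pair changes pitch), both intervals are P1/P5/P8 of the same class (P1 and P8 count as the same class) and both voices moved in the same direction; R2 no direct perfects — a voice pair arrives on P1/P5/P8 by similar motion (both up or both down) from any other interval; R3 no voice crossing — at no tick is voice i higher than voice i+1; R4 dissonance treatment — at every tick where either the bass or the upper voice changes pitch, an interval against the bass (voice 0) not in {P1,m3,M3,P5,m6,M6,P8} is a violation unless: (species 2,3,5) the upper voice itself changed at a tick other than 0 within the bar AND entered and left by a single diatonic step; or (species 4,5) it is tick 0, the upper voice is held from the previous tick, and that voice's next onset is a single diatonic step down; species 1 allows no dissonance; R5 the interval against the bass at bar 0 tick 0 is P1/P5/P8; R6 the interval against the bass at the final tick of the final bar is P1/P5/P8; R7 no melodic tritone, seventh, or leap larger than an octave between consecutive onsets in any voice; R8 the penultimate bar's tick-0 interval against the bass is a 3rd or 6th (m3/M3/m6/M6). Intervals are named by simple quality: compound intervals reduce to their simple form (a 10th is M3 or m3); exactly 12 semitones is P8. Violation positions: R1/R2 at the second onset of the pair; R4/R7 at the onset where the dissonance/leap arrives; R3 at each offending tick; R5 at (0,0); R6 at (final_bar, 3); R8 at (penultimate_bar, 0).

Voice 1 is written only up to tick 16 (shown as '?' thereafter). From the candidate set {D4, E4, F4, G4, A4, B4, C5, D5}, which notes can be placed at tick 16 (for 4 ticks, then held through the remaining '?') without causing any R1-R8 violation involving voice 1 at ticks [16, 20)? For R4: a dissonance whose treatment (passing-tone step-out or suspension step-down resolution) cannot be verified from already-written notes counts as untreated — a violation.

{B4, D4, F4}

D4: legal
E4: violates R4
F4: legal
G4: violates R4
A4: violates R2
B4: legal
C5: violates R4,R7
D5: violates R2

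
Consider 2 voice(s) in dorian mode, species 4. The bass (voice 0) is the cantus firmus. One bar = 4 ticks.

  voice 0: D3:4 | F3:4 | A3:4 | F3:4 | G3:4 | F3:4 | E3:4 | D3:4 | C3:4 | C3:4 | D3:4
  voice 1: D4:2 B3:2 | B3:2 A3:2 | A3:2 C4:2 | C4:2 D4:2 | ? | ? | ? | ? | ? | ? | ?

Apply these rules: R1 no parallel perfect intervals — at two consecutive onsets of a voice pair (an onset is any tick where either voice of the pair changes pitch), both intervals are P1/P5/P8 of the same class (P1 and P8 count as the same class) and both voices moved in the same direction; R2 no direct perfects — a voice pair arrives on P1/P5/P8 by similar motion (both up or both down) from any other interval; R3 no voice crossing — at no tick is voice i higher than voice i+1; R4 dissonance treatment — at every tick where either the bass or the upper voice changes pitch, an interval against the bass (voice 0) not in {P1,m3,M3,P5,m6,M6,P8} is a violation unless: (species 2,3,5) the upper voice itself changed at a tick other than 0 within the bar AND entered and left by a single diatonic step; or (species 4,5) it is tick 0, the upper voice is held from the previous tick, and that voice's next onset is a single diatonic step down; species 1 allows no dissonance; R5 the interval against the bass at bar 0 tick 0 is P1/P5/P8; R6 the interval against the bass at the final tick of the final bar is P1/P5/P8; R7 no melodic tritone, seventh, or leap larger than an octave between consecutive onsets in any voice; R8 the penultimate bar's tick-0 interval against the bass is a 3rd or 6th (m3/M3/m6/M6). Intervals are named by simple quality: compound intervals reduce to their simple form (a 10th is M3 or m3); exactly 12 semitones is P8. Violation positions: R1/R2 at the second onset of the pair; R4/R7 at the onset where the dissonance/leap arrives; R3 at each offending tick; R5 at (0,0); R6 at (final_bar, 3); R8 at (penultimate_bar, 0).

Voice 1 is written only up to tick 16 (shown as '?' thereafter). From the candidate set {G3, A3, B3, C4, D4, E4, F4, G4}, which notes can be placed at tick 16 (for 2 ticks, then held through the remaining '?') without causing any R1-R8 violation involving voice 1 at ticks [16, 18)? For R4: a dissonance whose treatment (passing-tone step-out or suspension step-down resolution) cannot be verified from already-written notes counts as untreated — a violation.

{B3, D4, E4, G3}

G3: legal
A3: violates R4
B3: legal
C4: violates R4
D4: legal
E4: legal
F4: violates R4
G4: violates R2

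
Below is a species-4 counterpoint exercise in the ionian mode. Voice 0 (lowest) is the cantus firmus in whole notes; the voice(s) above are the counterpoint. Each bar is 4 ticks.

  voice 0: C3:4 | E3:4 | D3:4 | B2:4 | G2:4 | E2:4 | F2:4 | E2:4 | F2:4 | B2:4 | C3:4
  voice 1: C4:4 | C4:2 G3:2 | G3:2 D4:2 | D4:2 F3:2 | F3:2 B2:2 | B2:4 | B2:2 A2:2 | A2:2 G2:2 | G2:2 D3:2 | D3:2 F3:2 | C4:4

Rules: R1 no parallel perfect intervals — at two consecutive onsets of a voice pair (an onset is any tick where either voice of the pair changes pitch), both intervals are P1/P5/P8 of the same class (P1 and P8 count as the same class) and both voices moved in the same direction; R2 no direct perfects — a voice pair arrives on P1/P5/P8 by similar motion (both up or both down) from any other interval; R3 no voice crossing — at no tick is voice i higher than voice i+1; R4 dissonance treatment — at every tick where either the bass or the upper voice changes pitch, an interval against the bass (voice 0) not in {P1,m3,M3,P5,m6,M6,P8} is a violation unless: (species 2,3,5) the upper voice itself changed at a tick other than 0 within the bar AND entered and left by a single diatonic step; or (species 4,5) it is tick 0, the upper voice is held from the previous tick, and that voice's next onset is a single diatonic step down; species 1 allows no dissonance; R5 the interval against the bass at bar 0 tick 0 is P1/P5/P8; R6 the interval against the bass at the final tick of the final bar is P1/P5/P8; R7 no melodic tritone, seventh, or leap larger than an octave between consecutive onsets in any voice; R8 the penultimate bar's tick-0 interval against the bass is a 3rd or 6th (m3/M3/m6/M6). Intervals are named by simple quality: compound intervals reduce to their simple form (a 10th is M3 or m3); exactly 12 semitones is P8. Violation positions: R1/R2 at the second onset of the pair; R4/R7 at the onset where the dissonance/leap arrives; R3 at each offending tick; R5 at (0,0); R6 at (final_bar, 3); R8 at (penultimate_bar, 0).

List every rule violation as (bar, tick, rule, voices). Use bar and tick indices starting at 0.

bar 0: v0=C3 v1=C4 downbeat P8
bar 1: v0=E3 v1=C4 downbeat m6
bar 2: v0=D3 v1=G3 downbeat P4
bar 3: v0=B2 v1=D4 downbeat m3
bar 4: v0=G2 v1=F3 downbeat m7
bar 5: v0=E2 v1=B2 downbeat P5
bar 6: v0=F2 v1=B2 downbeat TT
bar 7: v0=E2 v1=A2 downbeat P4
bar 8: v0=F2 v1=G2 downbeat M2
bar 9: v0=B2 v1=D3 downbeat m3
bar 10: v0=C3 v1=C4 downbeat P8
  -> R4 @ bar 2 tick 0 v(0, 1): D3/G3 P4 untreated
  -> R4 @ bar 3 tick 2 v(0, 1): B2/F3 TT untreated
  -> R4 @ bar 4 tick 0 v(0, 1): G2/F3 m7 untreated
  -> R7 @ bar 4 tick 2 v(1,): F3->B2 leap 6st
  -> R4 @ bar 8 tick 0 v(0, 1): F2/G2 M2 untreated
  -> R7 @ bar 9 tick 0 v(0,): F2->B2 leap 6st
  -> R4 @ bar 9 tick 2 v(0, 1): B2/F3 TT untreated
  -> R2 @ bar 10 tick 0 v(0, 1): B2/F3 TT -> C3/C4 P8 similar

(2, 0, R4, (0, 1))
(3, 2, R4, (0, 1))
(4, 0, R4, (0, 1))
(4, 2, R7, (1,))
(8, 0, R4, (0, 1))
(9, 0, R7, (0,))
(9, 2, R4, (0, 1))
(10, 0, R2, (0, 1))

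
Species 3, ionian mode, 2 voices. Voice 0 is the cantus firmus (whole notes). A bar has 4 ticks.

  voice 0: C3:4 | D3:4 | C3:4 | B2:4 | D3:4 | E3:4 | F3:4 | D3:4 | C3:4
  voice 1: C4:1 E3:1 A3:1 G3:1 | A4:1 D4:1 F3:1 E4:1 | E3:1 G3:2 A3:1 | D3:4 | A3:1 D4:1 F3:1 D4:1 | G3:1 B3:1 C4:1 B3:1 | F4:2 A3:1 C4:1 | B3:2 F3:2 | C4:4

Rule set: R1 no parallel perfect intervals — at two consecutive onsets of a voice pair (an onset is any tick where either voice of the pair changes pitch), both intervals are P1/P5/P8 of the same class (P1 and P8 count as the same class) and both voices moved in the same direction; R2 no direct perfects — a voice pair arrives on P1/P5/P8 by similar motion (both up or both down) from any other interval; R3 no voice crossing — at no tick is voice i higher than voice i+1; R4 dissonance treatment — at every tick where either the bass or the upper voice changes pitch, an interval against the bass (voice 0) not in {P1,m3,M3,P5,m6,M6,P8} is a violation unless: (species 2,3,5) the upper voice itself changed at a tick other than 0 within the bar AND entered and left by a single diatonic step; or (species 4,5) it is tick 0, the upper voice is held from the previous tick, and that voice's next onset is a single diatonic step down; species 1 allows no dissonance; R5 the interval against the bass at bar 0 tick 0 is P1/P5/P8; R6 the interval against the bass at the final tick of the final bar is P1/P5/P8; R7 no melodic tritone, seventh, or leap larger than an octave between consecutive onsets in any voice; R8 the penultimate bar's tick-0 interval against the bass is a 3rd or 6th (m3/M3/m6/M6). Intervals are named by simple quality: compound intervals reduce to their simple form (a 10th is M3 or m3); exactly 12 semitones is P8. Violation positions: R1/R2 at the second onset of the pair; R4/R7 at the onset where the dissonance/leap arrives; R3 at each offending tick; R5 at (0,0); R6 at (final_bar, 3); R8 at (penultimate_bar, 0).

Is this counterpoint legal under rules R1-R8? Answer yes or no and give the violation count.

bar 0: v0=C3 v1=C4 (P8)
bar 1: v0=D3 v1=A4 (P5)
bar 2: v0=C3 v1=E3 (M3)
bar 3: v0=B2 v1=D3 (m3)
bar 4: v0=D3 v1=A3 (P5)
bar 5: v0=E3 v1=G3 (m3)
bar 6: v0=F3 v1=F4 (P8)
bar 7: v0=D3 v1=B3 (M6)
bar 8: v0=C3 v1=C4 (P8)
  R1 @ bar1.0: C3/G3 P5 -> D3/A4 P5 similar
  R7 @ bar1.0: G3->A4 leap 14st
  R4 @ bar1.3: D3/E4 M2 untreated
  R7 @ bar1.3: F3->E4 leap 11st
  R2 @ bar4.0: B2/D3 m3 -> D3/A3 P5 similar
  R2 @ bar6.0: E3/B3 P5 -> F3/F4 P8 similar
  R7 @ bar6.0: B3->F4 leap 6st
  R7 @ bar7.2: B3->F3 leap 6st

No (8 violations)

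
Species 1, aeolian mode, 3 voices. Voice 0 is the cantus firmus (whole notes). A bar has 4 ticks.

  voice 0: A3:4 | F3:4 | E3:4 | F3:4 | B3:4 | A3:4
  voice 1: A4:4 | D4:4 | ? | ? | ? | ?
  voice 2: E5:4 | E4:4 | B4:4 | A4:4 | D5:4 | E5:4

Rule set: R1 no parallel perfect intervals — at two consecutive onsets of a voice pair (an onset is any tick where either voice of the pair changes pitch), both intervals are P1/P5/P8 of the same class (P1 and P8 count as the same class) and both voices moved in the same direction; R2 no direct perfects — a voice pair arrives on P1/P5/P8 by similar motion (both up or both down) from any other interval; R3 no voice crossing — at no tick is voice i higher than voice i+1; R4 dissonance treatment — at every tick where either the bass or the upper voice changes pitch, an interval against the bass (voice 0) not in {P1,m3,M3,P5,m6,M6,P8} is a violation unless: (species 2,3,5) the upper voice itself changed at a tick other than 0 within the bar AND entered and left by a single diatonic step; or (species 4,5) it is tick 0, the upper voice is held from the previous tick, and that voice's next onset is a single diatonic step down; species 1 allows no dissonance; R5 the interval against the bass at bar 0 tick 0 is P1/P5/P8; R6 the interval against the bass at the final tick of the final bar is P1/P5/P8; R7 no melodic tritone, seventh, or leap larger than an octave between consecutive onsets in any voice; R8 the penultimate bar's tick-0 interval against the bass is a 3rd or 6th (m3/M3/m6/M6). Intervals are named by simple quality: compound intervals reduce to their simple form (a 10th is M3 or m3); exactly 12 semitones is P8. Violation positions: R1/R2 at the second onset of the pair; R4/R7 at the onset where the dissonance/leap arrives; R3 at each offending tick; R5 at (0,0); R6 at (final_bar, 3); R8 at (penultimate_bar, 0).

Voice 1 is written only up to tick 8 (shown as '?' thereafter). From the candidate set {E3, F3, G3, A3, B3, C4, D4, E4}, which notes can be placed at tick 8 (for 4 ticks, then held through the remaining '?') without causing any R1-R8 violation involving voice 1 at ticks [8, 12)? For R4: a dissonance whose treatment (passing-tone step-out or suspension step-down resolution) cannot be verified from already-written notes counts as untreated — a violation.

{C4, G3}

E3: violates R2,R7
F3: violates R4
G3: legal
A3: violates R4
B3: violates R2
C4: legal
D4: violates R4
E4: violates R2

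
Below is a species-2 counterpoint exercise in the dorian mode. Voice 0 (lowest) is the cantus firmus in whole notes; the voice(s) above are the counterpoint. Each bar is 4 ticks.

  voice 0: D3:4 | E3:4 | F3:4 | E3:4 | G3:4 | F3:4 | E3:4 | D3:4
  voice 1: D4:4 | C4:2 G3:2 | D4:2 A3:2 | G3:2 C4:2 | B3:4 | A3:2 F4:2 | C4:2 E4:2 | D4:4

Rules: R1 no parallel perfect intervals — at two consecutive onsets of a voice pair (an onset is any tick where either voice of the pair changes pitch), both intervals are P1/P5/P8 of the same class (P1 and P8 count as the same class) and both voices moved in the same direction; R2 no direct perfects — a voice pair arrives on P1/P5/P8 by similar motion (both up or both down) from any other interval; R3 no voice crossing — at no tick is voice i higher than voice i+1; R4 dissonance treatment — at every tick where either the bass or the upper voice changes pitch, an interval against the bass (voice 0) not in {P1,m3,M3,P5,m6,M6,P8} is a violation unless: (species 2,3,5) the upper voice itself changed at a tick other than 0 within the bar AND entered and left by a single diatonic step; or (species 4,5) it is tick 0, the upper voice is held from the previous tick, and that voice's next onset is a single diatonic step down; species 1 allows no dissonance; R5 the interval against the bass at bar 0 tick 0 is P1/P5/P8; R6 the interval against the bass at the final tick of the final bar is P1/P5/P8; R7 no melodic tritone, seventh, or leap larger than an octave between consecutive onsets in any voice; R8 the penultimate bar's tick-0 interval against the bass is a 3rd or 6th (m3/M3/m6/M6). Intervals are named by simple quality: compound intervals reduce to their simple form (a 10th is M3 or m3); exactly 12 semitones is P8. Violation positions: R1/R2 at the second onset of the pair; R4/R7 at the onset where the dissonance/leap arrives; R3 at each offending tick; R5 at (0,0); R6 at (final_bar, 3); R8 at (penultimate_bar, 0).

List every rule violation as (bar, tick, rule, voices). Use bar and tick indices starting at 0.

(7, 0, R1, (0, 1))

bar 0: v0=D3 v1=D4 downbeat P8
bar 1: v0=E3 v1=C4 downbeat m6
bar 2: v0=F3 v1=D4 downbeat M6
bar 3: v0=E3 v1=G3 downbeat m3
bar 4: v0=G3 v1=B3 downbeat M3
bar 5: v0=F3 v1=A3 downbeat M3
bar 6: v0=E3 v1=C4 downbeat m6
bar 7: v0=D3 v1=D4 downbeat P8
  -> R1 @ bar 7 tick 0 v(0, 1): E3/E4 P8 -> D3/D4 P8 similar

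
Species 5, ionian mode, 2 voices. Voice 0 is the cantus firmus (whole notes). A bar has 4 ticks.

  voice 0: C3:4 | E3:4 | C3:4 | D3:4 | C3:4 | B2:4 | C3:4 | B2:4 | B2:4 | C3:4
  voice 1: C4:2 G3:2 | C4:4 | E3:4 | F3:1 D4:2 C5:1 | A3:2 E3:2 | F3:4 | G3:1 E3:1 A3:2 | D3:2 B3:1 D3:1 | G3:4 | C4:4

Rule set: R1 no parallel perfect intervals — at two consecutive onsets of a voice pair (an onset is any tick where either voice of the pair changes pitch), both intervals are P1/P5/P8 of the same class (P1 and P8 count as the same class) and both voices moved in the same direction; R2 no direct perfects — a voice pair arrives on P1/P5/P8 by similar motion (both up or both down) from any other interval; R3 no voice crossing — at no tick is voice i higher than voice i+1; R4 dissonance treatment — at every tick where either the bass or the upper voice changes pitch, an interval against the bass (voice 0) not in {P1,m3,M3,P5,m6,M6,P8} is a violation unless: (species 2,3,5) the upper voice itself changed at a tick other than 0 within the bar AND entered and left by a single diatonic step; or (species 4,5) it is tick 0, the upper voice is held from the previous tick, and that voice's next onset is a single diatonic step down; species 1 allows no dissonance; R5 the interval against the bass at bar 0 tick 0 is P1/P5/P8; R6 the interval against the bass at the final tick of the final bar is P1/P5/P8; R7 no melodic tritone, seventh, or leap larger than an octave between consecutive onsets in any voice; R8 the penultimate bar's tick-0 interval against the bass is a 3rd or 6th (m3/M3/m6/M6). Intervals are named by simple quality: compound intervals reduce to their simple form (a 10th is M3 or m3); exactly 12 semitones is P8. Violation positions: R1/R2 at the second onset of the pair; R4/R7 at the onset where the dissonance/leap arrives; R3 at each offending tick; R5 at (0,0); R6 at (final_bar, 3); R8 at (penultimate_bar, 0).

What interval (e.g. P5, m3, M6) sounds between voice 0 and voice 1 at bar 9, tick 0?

voice 0=C3 voice 1=C4 -> P8

P8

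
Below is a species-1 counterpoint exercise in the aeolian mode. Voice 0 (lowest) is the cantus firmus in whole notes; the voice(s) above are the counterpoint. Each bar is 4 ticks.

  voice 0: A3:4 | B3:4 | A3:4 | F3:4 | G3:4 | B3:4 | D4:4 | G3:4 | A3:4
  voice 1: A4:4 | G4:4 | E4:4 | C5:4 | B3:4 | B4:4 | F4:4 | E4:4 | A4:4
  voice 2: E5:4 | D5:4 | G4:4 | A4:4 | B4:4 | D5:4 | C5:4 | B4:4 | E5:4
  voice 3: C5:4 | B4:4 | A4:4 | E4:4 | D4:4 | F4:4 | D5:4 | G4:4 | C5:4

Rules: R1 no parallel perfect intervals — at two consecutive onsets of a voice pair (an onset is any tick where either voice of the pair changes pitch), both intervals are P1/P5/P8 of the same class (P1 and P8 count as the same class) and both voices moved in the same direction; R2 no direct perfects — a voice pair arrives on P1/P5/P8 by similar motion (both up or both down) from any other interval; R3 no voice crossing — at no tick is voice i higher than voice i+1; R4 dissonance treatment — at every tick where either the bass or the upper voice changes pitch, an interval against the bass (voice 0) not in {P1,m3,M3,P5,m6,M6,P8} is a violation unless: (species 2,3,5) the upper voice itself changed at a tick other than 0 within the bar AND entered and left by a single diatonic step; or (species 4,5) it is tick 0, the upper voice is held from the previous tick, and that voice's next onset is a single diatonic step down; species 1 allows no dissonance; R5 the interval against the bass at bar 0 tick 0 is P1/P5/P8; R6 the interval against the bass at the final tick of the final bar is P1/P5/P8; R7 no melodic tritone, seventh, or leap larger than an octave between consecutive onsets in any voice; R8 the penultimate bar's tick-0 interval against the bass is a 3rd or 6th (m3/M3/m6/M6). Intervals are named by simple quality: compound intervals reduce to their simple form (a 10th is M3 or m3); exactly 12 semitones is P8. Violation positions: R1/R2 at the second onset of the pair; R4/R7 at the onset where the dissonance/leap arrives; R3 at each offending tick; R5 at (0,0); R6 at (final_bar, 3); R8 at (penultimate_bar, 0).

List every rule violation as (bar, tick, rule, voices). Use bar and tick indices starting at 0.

(0, 0, R3, (2, 3))
(0, 0, R5, (0, 3))
(0, 1, R3, (2, 3))
(0, 2, R3, (2, 3))
(0, 3, R3, (2, 3))
(1, 0, R1, (1, 2))
(1, 0, R3, (2, 3))
(1, 1, R3, (2, 3))
(1, 2, R3, (2, 3))
(1, 3, R3, (2, 3))
(2, 0, R1, (0, 3))
(2, 0, R2, (0, 1))
(2, 0, R4, (0, 2))
(3, 0, R3, (1, 2))
(3, 0, R3, (2, 3))
(3, 0, R4, (0, 3))
(3, 1, R3, (1, 2))
(3, 1, R3, (2, 3))
(3, 2, R3, (1, 2))
(3, 2, R3, (2, 3))
(3, 3, R3, (1, 2))
(3, 3, R3, (2, 3))
(4, 0, R3, (2, 3))
(4, 0, R7, (1,))
(4, 1, R3, (2, 3))
(4, 2, R3, (2, 3))
(4, 3, R3, (2, 3))
(5, 0, R2, (0, 1))
(5, 0, R3, (2, 3))
(5, 0, R4, (0, 3))
(5, 1, R3, (2, 3))
(5, 2, R3, (2, 3))
(5, 3, R3, (2, 3))
(6, 0, R2, (0, 3))
(6, 0, R2, (1, 2))
(6, 0, R4, (0, 2))
(6, 0, R7, (1,))
(7, 0, R1, (0, 3))
(7, 0, R1, (1, 2))
(7, 0, R3, (2, 3))
(7, 0, R8, (0, 3))
(7, 1, R3, (2, 3))
(7, 2, R3, (2, 3))
(7, 3, R3, (2, 3))
(8, 0, R1, (1, 2))
(8, 0, R2, (0, 1))
(8, 0, R2, (0, 2))
(8, 0, R3, (2, 3))
(8, 1, R3, (2, 3))
(8, 2, R3, (2, 3))
(8, 3, R3, (2, 3))
(8, 3, R6, (0, 3))

bar 0: v0=A3 v1=A4 v2=E5 v3=C5 downbeat m3
bar 1: v0=B3 v1=G4 v2=D5 v3=B4 downbeat P8
bar 2: v0=A3 v1=E4 v2=G4 v3=A4 downbeat P8
bar 3: v0=F3 v1=C5 v2=A4 v3=E4 downbeat M7
bar 4: v0=G3 v1=B3 v2=B4 v3=D4 downbeat P5
bar 5: v0=B3 v1=B4 v2=D5 v3=F4 downbeat TT
bar 6: v0=D4 v1=F4 v2=C5 v3=D5 downbeat P8
bar 7: v0=G3 v1=E4 v2=B4 v3=G4 downbeat P8
bar 8: v0=A3 v1=A4 v2=E5 v3=C5 downbeat m3
  -> R3 @ bar 0 tick 0 v(2, 3): E5 above C5
  -> R5 @ bar 0 tick 0 v(0, 3): opens on m3
  -> R3 @ bar 0 tick 1 v(2, 3): E5 above C5
  -> R3 @ bar 0 tick 2 v(2, 3): E5 above C5
  -> R3 @ bar 0 tick 3 v(2, 3): E5 above C5
  -> R1 @ bar 1 tick 0 v(1, 2): A4/E5 P5 -> G4/D5 P5 similar
  -> R3 @ bar 1 tick 0 v(2, 3): D5 above B4
  -> R3 @ bar 1 tick 1 v(2, 3): D5 above B4
  -> R3 @ bar 1 tick 2 v(2, 3): D5 above B4
  -> R3 @ bar 1 tick 3 v(2, 3): D5 above B4
  -> R1 @ bar 2 tick 0 v(0, 3): B3/B4 P8 -> A3/A4 P8 similar
  -> R2 @ bar 2 tick 0 v(0, 1): B3/G4 m6 -> A3/E4 P5 similar
  -> R4 @ bar 2 tick 0 v(0, 2): A3/G4 m7 untreated
  -> R3 @ bar 3 tick 0 v(1, 2): C5 above A4
  -> R3 @ bar 3 tick 0 v(2, 3): A4 above E4
  -> R4 @ bar 3 tick 0 v(0, 3): F3/E4 M7 untreated
  -> R3 @ bar 3 tick 1 v(1, 2): C5 above A4
  -> R3 @ bar 3 tick 1 v(2, 3): A4 above E4
  -> R3 @ bar 3 tick 2 v(1, 2): C5 above A4
  -> R3 @ bar 3 tick 2 v(2, 3): A4 above E4
  -> R3 @ bar 3 tick 3 v(1, 2): C5 above A4
  -> R3 @ bar 3 tick 3 v(2, 3): A4 above E4
  -> R3 @ bar 4 tick 0 v(2, 3): B4 above D4
  -> R7 @ bar 4 tick 0 v(1,): C5->B3 leap 13st
  -> R3 @ bar 4 tick 1 v(2, 3): B4 above D4
  -> R3 @ bar 4 tick 2 v(2, 3): B4 above D4
  -> R3 @ bar 4 tick 3 v(2, 3): B4 above D4
  -> R2 @ bar 5 tick 0 v(0, 1): G3/B3 M3 -> B3/B4 P8 similar
  -> R3 @ bar 5 tick 0 v(2, 3): D5 above F4
  -> R4 @ bar 5 tick 0 v(0, 3): B3/F4 TT untreated
  -> R3 @ bar 5 tick 1 v(2, 3): D5 above F4
  -> R3 @ bar 5 tick 2 v(2, 3): D5 above F4
  -> R3 @ bar 5 tick 3 v(2, 3): D5 above F4
  -> R2 @ bar 6 tick 0 v(0, 3): B3/F4 TT -> D4/D5 P8 similar
  -> R2 @ bar 6 tick 0 v(1, 2): B4/D5 m3 -> F4/C5 P5 similar
  -> R4 @ bar 6 tick 0 v(0, 2): D4/C5 m7 untreated
  -> R7 @ bar 6 tick 0 v(1,): B4->F4 leap 6st
  -> R1 @ bar 7 tick 0 v(0, 3): D4/D5 P8 -> G3/G4 P8 similar
  -> R1 @ bar 7 tick 0 v(1, 2): F4/C5 P5 -> E4/B4 P5 similar
  -> R3 @ bar 7 tick 0 v(2, 3): B4 above G4
  -> R8 @ bar 7 tick 0 v(0, 3): penult P8 not 3rd/6th
  -> R3 @ bar 7 tick 1 v(2, 3): B4 above G4
  -> R3 @ bar 7 tick 2 v(2, 3): B4 above G4
  -> R3 @ bar 7 tick 3 v(2, 3): B4 above G4
  -> R1 @ bar 8 tick 0 v(1, 2): E4/B4 P5 -> A4/E5 P5 similar
  -> R2 @ bar 8 tick 0 v(0, 1): G3/E4 M6 -> A3/A4 P8 similar
  -> R2 @ bar 8 tick 0 v(0, 2): G3/B4 M3 -> A3/E5 P5 similar
  -> R3 @ bar 8 tick 0 v(2, 3): E5 above C5
  -> R3 @ bar 8 tick 1 v(2, 3): E5 above C5
  -> R3 @ bar 8 tick 2 v(2, 3): E5 above C5
  -> R3 @ bar 8 tick 3 v(2, 3): E5 above C5
  -> R6 @ bar 8 tick 3 v(0, 3): closes on m3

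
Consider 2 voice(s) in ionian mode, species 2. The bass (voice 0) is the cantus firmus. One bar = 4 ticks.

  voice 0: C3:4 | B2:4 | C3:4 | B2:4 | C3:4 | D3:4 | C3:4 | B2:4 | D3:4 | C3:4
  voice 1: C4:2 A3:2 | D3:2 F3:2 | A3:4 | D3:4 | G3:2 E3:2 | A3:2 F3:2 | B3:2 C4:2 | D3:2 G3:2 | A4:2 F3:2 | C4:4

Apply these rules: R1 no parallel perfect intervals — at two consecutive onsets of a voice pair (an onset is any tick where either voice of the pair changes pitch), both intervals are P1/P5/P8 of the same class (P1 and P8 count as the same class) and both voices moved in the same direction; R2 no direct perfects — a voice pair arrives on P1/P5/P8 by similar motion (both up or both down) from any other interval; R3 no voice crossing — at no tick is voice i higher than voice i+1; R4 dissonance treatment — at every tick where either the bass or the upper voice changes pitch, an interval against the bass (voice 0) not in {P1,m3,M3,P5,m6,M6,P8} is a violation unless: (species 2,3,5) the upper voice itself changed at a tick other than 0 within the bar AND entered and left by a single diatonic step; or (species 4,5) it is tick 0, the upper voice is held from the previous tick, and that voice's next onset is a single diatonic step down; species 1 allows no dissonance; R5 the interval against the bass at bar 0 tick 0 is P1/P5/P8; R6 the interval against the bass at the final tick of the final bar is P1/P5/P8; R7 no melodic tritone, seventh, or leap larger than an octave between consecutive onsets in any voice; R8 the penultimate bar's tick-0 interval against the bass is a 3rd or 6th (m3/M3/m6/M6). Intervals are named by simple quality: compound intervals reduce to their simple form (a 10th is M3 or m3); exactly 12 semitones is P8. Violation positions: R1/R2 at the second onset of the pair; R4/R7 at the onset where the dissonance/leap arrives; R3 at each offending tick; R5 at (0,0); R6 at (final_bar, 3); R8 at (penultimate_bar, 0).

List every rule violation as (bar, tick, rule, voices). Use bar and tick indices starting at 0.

bar 0: v0=C3 v1=C4 downbeat P8
bar 1: v0=B2 v1=D3 downbeat m3
bar 2: v0=C3 v1=A3 downbeat M6
bar 3: v0=B2 v1=D3 downbeat m3
bar 4: v0=C3 v1=G3 downbeat P5
bar 5: v0=D3 v1=A3 downbeat P5
bar 6: v0=C3 v1=B3 downbeat M7
bar 7: v0=B2 v1=D3 downbeat m3
bar 8: v0=D3 v1=A4 downbeat P5
bar 9: v0=C3 v1=C4 downbeat P8
  -> R4 @ bar 1 tick 2 v(0, 1): B2/F3 TT untreated
  -> R2 @ bar 4 tick 0 v(0, 1): B2/D3 m3 -> C3/G3 P5 similar
  -> R2 @ bar 5 tick 0 v(0, 1): C3/E3 M3 -> D3/A3 P5 similar
  -> R4 @ bar 6 tick 0 v(0, 1): C3/B3 M7 untreated
  -> R7 @ bar 6 tick 0 v(1,): F3->B3 leap 6st
  -> R7 @ bar 7 tick 0 v(1,): C4->D3 leap 10st
  -> R2 @ bar 8 tick 0 v(0, 1): B2/G3 m6 -> D3/A4 P5 similar
  -> R7 @ bar 8 tick 0 v(1,): G3->A4 leap 14st
  -> R8 @ bar 8 tick 0 v(0, 1): penult P5 not 3rd/6th
  -> R7 @ bar 8 tick 2 v(1,): A4->F3 leap 16st

(1, 2, R4, (0, 1))
(4, 0, R2, (0, 1))
(5, 0, R2, (0, 1))
(6, 0, R4, (0, 1))
(6, 0, R7, (1,))
(7, 0, R7, (1,))
(8, 0, R2, (0, 1))
(8, 0, R7, (1,))
(8, 0, R8, (0, 1))
(8, 2, R7, (1,))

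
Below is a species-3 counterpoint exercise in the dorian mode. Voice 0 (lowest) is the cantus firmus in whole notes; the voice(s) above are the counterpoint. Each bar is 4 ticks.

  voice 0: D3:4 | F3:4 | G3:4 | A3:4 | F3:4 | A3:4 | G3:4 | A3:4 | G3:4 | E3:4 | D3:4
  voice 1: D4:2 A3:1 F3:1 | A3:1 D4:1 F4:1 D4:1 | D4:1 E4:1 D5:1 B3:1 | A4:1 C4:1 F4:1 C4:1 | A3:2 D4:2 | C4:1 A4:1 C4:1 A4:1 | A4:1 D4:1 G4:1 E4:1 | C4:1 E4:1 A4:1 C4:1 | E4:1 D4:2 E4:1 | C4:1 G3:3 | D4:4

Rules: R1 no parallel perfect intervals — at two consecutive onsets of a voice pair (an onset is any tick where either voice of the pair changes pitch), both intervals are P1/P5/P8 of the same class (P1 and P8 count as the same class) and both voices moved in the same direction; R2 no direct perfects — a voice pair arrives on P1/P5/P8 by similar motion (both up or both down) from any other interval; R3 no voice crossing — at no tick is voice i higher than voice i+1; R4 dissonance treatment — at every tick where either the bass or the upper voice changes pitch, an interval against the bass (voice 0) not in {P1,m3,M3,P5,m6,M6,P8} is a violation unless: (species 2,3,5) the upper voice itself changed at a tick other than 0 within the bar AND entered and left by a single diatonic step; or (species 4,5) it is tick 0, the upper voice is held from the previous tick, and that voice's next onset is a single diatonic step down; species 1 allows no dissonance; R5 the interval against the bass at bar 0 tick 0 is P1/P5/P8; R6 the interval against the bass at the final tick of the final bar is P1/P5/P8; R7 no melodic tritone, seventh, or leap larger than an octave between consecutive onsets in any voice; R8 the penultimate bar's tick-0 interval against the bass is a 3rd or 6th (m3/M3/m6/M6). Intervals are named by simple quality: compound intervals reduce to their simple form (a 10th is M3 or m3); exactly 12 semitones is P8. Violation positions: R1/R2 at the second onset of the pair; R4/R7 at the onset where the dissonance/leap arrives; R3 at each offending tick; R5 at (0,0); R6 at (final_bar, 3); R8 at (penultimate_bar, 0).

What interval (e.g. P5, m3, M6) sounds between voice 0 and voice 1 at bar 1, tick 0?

M3

voice 0=F3 voice 1=A3 -> M3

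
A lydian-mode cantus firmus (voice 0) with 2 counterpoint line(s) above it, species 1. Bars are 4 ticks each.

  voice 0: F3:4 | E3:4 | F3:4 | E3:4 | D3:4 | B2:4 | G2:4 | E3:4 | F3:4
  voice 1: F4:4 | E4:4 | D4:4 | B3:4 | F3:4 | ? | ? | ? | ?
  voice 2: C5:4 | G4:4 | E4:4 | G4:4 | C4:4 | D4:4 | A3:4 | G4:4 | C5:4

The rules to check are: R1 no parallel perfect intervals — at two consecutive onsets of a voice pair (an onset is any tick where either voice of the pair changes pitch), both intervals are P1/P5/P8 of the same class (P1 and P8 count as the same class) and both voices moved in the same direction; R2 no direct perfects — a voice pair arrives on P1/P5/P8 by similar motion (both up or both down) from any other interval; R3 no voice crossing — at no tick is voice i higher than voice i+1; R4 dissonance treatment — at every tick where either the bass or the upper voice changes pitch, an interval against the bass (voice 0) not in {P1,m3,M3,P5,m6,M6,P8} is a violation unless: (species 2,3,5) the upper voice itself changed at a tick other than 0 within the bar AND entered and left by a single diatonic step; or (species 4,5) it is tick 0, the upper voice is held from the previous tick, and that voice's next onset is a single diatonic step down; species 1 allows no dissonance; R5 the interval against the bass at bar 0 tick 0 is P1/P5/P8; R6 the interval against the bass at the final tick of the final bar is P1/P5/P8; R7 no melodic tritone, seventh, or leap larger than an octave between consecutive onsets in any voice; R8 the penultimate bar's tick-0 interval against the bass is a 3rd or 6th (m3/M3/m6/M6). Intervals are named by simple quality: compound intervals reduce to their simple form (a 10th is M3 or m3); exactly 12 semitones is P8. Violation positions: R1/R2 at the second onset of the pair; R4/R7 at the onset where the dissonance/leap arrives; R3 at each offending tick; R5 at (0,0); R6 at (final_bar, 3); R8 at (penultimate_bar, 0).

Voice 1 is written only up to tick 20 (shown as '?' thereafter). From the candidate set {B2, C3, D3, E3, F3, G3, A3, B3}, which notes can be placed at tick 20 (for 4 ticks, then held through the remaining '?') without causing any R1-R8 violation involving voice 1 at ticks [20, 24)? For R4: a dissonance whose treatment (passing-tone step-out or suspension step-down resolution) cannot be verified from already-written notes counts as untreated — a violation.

{D3}

B2: violates R2,R7
C3: violates R4
D3: legal
E3: violates R4
F3: violates R4
G3: violates R1
A3: violates R4
B3: violates R7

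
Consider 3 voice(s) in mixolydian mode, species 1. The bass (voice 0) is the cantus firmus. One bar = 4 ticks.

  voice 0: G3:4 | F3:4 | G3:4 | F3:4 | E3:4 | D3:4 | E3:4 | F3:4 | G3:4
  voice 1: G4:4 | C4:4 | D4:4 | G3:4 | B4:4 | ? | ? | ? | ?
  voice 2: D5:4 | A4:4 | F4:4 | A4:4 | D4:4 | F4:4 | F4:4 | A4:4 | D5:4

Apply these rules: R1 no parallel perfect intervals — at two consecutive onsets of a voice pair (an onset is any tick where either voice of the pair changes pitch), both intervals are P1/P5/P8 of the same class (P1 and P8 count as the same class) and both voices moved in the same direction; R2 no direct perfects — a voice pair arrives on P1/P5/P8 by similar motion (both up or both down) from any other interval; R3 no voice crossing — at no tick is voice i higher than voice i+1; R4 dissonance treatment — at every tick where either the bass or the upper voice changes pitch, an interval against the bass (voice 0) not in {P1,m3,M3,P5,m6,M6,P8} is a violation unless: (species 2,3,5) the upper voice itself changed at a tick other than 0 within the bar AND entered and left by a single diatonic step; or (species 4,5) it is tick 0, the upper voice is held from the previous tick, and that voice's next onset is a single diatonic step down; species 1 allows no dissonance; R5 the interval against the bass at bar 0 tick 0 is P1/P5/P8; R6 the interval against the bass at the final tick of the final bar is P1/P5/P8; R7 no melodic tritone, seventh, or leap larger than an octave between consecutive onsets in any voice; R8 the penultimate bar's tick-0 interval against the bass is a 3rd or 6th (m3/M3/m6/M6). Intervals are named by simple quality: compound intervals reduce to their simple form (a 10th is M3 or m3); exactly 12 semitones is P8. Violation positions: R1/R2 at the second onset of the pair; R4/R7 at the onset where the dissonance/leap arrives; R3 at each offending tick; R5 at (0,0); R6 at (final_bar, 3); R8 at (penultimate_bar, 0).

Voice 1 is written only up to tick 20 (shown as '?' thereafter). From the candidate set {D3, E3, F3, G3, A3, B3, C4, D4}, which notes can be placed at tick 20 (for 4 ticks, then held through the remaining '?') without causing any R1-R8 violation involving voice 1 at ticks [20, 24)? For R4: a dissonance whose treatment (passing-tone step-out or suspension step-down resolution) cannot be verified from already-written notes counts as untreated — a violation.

D3: violates R2,R7
E3: violates R4,R7
F3: violates R7
G3: violates R4,R7
A3: violates R1,R7
B3: legal
C4: violates R4,R7
D4: violates R2

{B3}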